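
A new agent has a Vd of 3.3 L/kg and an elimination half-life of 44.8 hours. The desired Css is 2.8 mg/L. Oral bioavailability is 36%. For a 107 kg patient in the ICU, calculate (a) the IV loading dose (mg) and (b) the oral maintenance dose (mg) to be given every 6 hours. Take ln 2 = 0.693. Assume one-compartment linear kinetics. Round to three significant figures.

(a) 989 mg; (b) 255 mg

Vd(total) = 107 kg × 3.3 L/kg = 353.1 L
LD = Vd × C = 353.1 × 2.8 = 988.7 mg
CL = 0.693 × Vd / t½ = 0.693 × 353.1 / 44.8 = 5.462 L/h
D = CL × Css × τ / F = 5.462 × 2.8 × 6 / 0.36 = 254.9 mg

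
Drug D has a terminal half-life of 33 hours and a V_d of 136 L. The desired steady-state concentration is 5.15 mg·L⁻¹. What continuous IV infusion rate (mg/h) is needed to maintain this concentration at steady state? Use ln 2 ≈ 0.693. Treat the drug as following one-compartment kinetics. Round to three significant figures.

14.7 mg/h

CL = ln 2 · Vd / t½ = 0.693 × 136.0 / 33 = 2.856 L/h
Infusion rate = CL × Css = 2.856 × 5.15 = 14.71 mg/h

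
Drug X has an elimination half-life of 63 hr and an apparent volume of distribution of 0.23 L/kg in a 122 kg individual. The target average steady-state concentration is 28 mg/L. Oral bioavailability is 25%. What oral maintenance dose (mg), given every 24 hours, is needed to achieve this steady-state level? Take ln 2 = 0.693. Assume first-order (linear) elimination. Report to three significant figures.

Vd = 0.23 L/kg × 122 kg = 28.06 L
k = 0.693/63 = 0.01100 h⁻¹, so CL = k·Vd = 0.01100 × 28.06 = 0.3087 L/h
D = CL × Css × τ / F = 0.3087 × 28 × 24 / 0.25 = 829.8 mg

830 mg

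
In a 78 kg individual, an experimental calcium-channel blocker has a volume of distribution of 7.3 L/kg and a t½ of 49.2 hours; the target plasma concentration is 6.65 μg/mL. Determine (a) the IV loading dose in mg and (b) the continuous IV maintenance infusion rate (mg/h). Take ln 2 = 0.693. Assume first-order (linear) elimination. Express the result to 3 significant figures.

Total Vd = 7.3 × 78 = 569.4 L
LD = Vd × C = 569.4 × 6.65 = 3787 mg
CL = 0.693 × Vd / t½ = 0.693 × 569.4 / 49.2 = 8.020 L/h
Infusion rate = CL × Css = 8.020 × 6.65 = 53.33 mg/h

(a) 3790 mg; (b) 53.3 mg/h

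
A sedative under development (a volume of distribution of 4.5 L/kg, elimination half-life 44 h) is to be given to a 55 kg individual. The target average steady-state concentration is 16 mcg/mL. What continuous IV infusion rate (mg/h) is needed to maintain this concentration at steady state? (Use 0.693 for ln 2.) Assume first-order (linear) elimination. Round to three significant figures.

Vd = 4.5 L/kg × 55 kg = 247.5 L
CL = ln 2 · Vd / t½ = 0.693 × 247.5 / 44 = 3.898 L/h
Infusion rate = CL × Css = 3.898 × 16 = 62.37 mg/h

62.4 mg/h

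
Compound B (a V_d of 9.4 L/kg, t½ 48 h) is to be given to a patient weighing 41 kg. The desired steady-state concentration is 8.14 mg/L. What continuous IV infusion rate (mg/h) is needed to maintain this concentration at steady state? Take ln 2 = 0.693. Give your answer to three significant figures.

45.3 mg/h

Vd = 9.4 L/kg × 41 kg = 385.4 L
CL = ln 2 · Vd / t½ = 0.693 × 385.4 / 48 = 5.564 L/h
Infusion rate = CL × Css = 5.564 × 8.14 = 45.29 mg/h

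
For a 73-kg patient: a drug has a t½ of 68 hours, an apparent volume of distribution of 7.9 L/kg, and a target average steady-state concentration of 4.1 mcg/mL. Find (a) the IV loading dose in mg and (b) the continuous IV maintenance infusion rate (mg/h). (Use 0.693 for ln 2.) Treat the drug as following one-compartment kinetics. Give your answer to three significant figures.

Total Vd = 7.9 × 73 = 576.7 L
LD = Vd × C = 576.7 × 4.1 = 2364 mg
CL = 0.693 × Vd / t½ = 0.693 × 576.7 / 68 = 5.877 L/h
Infusion rate = CL × Css = 5.877 × 4.1 = 24.10 mg/h

(a) 2360 mg; (b) 24.1 mg/h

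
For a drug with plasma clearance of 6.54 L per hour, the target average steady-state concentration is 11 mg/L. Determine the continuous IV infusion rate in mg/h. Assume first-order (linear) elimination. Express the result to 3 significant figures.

71.9 mg/h

Rate = CL × Css = 6.540 × 11 = 71.94 mg/h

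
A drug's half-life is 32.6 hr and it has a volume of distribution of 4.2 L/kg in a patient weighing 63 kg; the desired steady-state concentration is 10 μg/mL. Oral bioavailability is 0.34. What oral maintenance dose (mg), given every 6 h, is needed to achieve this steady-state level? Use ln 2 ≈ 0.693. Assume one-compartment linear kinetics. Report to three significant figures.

Total Vd = 4.2 × 63 = 264.6 L
k = 0.693/32.6 = 0.02126 h⁻¹, so CL = k·Vd = 0.02126 × 264.6 = 5.625 L/h
D = CL × Css × τ / F = 5.625 × 10 × 6 / 0.34 = 992.6 mg

993 mg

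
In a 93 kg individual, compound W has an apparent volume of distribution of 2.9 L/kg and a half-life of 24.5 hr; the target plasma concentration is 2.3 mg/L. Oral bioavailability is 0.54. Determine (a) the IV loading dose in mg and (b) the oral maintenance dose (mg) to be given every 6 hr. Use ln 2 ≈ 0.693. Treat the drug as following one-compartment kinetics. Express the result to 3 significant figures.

Total Vd = 2.9 × 93 = 269.7 L
LD = Vd × C = 269.7 × 2.3 = 620.3 mg
CL = 0.693 × Vd / t½ = 0.693 × 269.7 / 24.5 = 7.629 L/h
D = CL × Css × τ / F = 7.629 × 2.3 × 6 / 0.54 = 195.0 mg

(a) 620 mg; (b) 195 mg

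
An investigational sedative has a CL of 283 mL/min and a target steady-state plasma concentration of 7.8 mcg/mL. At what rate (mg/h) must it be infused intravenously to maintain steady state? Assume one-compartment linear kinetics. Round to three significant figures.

CL = 283 mL/min = 283 × 0.06 = 16.98 L/h
At steady state, infusion rate equals elimination rate: rate in = CL × Css.
R₀ = 16.98 × 7.8 = 132.4 mg/h

132 mg/h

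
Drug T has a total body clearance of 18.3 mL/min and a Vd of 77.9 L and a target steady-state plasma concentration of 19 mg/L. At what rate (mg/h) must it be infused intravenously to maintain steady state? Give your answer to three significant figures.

20.9 mg/h

CL = 18.3 mL/min × 60/1000 = 1.098 L/h
R₀ = 1.098 × 19 = 20.86 mg/h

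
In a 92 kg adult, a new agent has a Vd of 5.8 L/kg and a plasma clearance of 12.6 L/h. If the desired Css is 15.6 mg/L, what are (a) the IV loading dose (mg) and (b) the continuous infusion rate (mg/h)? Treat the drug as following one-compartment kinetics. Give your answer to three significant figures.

Vd(total) = 92 kg × 5.8 L/kg = 533.6 L
Loading dose = Vd × C = 533.6 × 15.6 = 8324 mg
Maintenance: replace elimination → rate = CL × Css = 12.60 × 15.6 = 196.6 mg/h

(a) 8320 mg; (b) 197 mg/h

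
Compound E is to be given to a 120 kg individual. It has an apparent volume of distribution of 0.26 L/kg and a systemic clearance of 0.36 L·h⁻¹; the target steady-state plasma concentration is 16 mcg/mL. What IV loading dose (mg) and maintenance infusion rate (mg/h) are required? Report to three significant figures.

Vd = 0.26 L/kg × 120 kg = 31.20 L
Loading: fill Vd to C_target → 31.20 L × 16 mg/L = 499.2 mg
Maintenance: replace elimination → rate = CL × Css = 0.3600 × 16 = 5.760 mg/h

(a) 499 mg; (b) 5.76 mg/h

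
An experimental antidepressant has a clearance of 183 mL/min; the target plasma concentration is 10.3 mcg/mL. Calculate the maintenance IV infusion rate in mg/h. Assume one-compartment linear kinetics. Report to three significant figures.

Convert clearance: 183 mL/min × 60 min/h ÷ 1000 mL/L = 10.98 L/h
At steady state, infusion rate equals elimination rate: rate in = CL × Css.
R₀ = 10.98 × 10.3 = 113.1 mg/h

113 mg/h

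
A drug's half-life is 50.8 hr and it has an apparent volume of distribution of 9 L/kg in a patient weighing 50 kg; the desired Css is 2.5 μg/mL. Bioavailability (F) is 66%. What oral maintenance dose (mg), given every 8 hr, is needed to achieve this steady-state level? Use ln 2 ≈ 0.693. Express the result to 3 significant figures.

186 mg

Vd = 9 L/kg × 50 kg = 450.0 L
CL = 0.693 × Vd / t½ = 0.693 × 450.0 / 50.8 = 6.139 L/h
D = CL × Css × τ / F = 6.139 × 2.5 × 8 / 0.66 = 186.0 mg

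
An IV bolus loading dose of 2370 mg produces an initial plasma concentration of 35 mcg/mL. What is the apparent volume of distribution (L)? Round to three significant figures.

Immediately after an IV bolus, C₀ = Dose / Vd, so Vd = Dose / C₀.
Vd = 2370 / 35 = 67.71 L

67.7 L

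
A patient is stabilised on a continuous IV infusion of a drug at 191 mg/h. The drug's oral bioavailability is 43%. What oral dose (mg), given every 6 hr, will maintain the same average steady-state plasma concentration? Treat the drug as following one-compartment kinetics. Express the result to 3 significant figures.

To maintain the same Css, the systemic dosing rate must be unchanged: F·D/τ = infusion rate.
D = rate × τ / F = 191 × 6 / 0.43 = 2665 mg

2670 mg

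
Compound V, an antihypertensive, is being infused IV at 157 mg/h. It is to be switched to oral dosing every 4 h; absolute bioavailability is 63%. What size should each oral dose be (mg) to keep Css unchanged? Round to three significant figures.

997 mg

To maintain the same Css, the systemic dosing rate must be unchanged: F·D/τ = infusion rate.
D = rate × τ / F = 157 × 4 / 0.63 = 996.8 mg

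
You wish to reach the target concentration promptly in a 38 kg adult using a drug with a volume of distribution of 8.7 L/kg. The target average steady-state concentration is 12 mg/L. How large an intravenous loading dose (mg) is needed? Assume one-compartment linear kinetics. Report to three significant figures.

3970 mg

Vd = 8.7 L/kg × 38 kg = 330.6 L
The loading dose fills Vd to the target concentration.
LD = Vd × C = 330.6 × 12.00 = 3967 mg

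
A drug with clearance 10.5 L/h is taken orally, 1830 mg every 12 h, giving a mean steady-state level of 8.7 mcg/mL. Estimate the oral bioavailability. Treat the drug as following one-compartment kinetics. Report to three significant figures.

F·D/τ = CL·Css at steady state → F = CL·Css·τ / D.
F = 10.5 × 8.7 × 12 / 1830 = 0.599

0.599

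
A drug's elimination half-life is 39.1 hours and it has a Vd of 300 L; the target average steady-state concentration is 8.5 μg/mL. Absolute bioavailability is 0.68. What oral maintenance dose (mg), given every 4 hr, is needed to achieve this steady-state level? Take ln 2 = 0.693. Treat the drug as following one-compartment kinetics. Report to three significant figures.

266 mg

CL = ln 2 · Vd / t½ = 0.693 × 300.0 / 39.1 = 5.317 L/h
D = CL × Css × τ / F = 5.317 × 8.5 × 4 / 0.68 = 265.9 mg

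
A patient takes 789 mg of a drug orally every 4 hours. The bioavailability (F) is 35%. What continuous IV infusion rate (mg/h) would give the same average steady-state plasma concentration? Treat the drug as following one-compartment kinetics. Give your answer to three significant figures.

69.0 mg/h

Equivalent systemic input: infusion rate = F·D/τ.
Rate = 0.35 × 789 / 4 = 69.04 mg/h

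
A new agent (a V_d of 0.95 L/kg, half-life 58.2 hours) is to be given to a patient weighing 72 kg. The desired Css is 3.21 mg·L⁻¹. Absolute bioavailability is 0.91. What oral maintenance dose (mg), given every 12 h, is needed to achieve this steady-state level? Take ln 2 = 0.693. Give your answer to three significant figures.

34.5 mg

Vd = 0.95 L/kg × 72 kg = 68.40 L
k = 0.693/58.2 = 0.01191 h⁻¹, so CL = k·Vd = 0.01191 × 68.40 = 0.8146 L/h
D = CL × Css × τ / F = 0.8146 × 3.21 × 12 / 0.91 = 34.48 mg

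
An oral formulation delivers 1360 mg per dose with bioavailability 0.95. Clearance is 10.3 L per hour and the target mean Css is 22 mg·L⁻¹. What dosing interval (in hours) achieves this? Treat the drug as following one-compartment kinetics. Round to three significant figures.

F·D/τ = CL·Css → τ = F·D / (CL·Css).
τ = 0.95 × 1360 / (10.3 × 22) = 5.702 h

5.70 h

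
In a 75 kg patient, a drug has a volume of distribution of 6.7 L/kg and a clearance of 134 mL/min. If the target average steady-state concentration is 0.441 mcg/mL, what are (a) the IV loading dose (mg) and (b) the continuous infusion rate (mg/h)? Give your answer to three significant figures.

Vd(total) = 75 kg × 6.7 L/kg = 502.5 L
Loading: fill Vd to C_target → 502.5 L × 0.441 mg/L = 221.6 mg
CL = 134 mL/min = 134 × 0.06 = 8.040 L/h
Maintenance infusion rate = CL × Css = 8.040 × 0.441 = 3.546 mg/h

(a) 222 mg; (b) 3.55 mg/h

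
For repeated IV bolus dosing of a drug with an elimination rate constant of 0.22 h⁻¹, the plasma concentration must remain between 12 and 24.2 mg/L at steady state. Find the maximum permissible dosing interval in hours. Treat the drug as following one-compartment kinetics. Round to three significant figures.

3.19 h

Between IV bolus doses, concentration decays as C = C₀·e^(−kτ), so C_peak/C_trough = e^(kτ).
τ_max = ln(C_peak/C_trough) / k = ln(24.2/12) / 0.2200 = 0.7014 / 0.2200 = 3.188 h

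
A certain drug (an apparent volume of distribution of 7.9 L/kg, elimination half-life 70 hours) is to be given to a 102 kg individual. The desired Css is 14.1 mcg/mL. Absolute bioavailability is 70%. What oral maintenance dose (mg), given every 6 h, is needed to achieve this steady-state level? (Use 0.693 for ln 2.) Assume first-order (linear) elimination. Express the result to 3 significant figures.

Vd = 7.9 L/kg × 102 kg = 805.8 L
CL = 0.693 × Vd / t½ = 0.693 × 805.8 / 70 = 7.977 L/h
D = CL × Css × τ / F = 7.977 × 14.1 × 6 / 0.7 = 964.1 mg

964 mg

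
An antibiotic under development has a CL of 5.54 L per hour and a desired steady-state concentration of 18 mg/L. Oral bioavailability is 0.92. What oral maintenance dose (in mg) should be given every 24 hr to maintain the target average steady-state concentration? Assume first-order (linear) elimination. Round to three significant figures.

D = CL × Css × τ / F = 5.540 × 18 × 24 / 0.92 = 2601 mg

2600 mg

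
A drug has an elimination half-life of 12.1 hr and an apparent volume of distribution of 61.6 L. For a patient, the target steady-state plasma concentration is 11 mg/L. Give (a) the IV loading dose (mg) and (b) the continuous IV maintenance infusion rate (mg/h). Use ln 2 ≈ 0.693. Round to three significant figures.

(a) 678 mg; (b) 38.8 mg/h

LD = Vd × C = 61.60 × 11 = 677.6 mg
CL = 0.693 × Vd / t½ = 0.693 × 61.60 / 12.1 = 3.528 L/h
Infusion rate = CL × Css = 3.528 × 11 = 38.81 mg/h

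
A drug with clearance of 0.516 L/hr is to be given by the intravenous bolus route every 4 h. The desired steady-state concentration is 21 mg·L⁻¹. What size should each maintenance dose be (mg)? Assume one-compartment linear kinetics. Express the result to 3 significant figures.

D = CL × Css × τ = 0.5160 × 21 × 4 = 43.34 mg

43.3 mg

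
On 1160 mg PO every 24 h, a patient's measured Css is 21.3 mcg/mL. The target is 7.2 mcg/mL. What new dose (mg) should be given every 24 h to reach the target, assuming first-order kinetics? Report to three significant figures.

With linear kinetics, Css is proportional to dose rate (D/τ) at fixed clearance.
D₂ = D₁ × (Css,target / Css,current) = 1160 × 7.2/21.3 = 392.1 mg

392 mg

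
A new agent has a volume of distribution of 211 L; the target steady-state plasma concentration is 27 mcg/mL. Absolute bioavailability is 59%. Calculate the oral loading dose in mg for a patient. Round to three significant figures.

LD = Vd × C / F = 211.0 × 27.00 / 0.59 = 9656 mg

9660 mg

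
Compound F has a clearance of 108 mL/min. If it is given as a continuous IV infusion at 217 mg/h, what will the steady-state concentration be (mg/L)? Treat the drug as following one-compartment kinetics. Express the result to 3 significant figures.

Convert clearance: 108 mL/min × 60 min/h ÷ 1000 mL/L = 6.480 L/h
Css = rate / CL = 217 / 6.480 = 33.49 mg/L

33.5 mg/L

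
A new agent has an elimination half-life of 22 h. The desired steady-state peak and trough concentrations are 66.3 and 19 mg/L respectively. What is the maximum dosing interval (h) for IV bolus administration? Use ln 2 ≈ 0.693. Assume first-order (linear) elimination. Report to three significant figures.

k = 0.693 / t½ = 0.693 / 22 = 0.03150 h⁻¹
Between IV bolus doses, concentration decays as C = C₀·e^(−kτ), so C_peak/C_trough = e^(kτ).
τ_max = ln(C_peak/C_trough) / k = ln(66.3/19) / 0.03150 = 1.250 / 0.03150 = 39.68 h

39.7 h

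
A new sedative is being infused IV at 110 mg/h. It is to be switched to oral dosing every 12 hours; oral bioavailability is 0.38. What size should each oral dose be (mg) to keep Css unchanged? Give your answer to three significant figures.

3470 mg

To maintain the same Css, the systemic dosing rate must be unchanged: F·D/τ = infusion rate.
D = rate × τ / F = 110 × 12 / 0.38 = 3474 mg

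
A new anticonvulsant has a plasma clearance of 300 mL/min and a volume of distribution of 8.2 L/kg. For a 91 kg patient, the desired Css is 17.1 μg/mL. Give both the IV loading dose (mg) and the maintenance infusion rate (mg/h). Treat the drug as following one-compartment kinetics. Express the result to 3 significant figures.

(a) 12800 mg; (b) 308 mg/h

Vd(total) = 91 kg × 8.2 L/kg = 746.2 L
Loading dose = Vd × C = 746.2 × 17.1 = 12760 mg
CL = 300 mL/min = 300 × 0.06 = 18.00 L/h
Maintenance: replace elimination → rate = CL × Css = 18.00 × 17.1 = 307.8 mg/h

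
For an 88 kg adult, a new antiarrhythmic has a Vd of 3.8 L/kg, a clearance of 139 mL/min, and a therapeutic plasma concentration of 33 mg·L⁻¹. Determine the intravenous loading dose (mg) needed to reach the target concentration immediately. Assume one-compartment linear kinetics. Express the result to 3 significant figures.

11000 mg

Vd(total) = 88 kg × 3.8 L/kg = 334.4 L
Loading dose depends on Vd (not clearance): it fills the distribution volume.
LD = Vd × C = 334.4 × 33.00 = 11040 mg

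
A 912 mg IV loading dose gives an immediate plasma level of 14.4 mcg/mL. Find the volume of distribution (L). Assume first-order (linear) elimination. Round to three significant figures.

Immediately after an IV bolus, C₀ = Dose / Vd, so Vd = Dose / C₀.
Vd = 912 / 14.4 = 63.33 L

63.3 L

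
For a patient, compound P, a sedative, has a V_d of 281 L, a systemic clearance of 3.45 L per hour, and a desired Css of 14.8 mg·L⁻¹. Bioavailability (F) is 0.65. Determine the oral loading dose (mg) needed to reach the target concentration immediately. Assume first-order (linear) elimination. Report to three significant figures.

6400 mg

LD = Vd × C / F = 281.0 × 14.80 / 0.65 = 6398 mg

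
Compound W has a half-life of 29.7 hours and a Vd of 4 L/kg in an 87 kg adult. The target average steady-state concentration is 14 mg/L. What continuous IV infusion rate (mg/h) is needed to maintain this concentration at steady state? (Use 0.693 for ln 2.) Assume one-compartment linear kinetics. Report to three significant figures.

Vd(total) = 87 kg × 4 L/kg = 348.0 L
k = 0.693/29.7 = 0.02333 h⁻¹, so CL = k·Vd = 0.02333 × 348.0 = 8.119 L/h
Infusion rate = CL × Css = 8.119 × 14 = 113.7 mg/h

114 mg/h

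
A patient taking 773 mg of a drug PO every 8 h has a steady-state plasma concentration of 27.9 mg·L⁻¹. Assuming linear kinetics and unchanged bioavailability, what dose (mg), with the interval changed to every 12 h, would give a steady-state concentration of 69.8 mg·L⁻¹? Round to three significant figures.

With linear kinetics, Css is proportional to dose rate (D/τ) at fixed clearance.
D₂ = D₁ × (Css,target / Css,current) × (τ₂/τ₁) = 773 × (69.8/27.9) × (12/8) = 2901 mg

2900 mg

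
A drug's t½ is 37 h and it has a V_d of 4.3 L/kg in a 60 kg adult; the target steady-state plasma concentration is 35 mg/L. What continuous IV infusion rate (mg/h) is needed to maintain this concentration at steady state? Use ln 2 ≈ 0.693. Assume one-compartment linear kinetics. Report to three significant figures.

169 mg/h

Vd = 4.3 L/kg × 60 kg = 258.0 L
CL = ln 2 · Vd / t½ = 0.693 × 258.0 / 37 = 4.832 L/h
Infusion rate = CL × Css = 4.832 × 35 = 169.1 mg/h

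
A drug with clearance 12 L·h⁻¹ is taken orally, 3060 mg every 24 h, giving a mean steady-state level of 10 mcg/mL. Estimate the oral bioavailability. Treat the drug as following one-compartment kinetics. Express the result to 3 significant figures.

F·D/τ = CL·Css at steady state → F = CL·Css·τ / D.
F = 12 × 10 × 24 / 3060 = 0.941

0.941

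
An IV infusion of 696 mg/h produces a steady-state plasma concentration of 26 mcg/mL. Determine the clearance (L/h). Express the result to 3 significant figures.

At steady state, infusion rate = CL × Css, so CL = rate / Css.
CL = 696 / 26 = 26.77 L/h

26.8 L/h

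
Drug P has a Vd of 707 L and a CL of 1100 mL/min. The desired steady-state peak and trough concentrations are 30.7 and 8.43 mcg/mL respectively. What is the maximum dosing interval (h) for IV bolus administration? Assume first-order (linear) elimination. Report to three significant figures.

13.8 h

Convert clearance: 1100 mL/min × 60 min/h ÷ 1000 mL/L = 66.00 L/h
k = CL / Vd = 66.00 / 707.0 = 0.09335 h⁻¹
Between IV bolus doses, concentration decays as C = C₀·e^(−kτ), so C_peak/C_trough = e^(kτ).
τ_max = ln(C_peak/C_trough) / k = ln(30.7/8.43) / 0.09335 = 1.292 / 0.09335 = 13.84 h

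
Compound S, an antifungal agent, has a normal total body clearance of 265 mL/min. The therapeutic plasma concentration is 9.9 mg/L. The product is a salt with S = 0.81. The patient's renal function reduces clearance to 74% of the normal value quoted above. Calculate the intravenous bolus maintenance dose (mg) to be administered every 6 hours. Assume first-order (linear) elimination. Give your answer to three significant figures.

CL = 265 mL/min = 265 × 0.06 = 15.90 L/h
Patient clearance = 0.74 × 15.90 = 11.77 L/h
D = CL × Css × τ / S = 11.77 × 9.9 × 6 / 0.81 = 863.1 mg

863 mg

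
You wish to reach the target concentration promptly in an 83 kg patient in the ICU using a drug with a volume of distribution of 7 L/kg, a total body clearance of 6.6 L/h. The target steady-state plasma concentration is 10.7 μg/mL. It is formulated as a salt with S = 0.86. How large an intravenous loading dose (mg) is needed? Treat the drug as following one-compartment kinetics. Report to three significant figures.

Vd(total) = 83 kg × 7 L/kg = 581.0 L
The loading dose fills Vd to the target concentration; clearance is irrelevant here.
LD = Vd × C / S = 581.0 × 10.70 / 0.86 = 7229 mg

7230 mg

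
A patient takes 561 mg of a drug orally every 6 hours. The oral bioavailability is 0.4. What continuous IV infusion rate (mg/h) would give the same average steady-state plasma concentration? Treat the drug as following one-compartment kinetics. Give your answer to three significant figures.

Equivalent systemic input: infusion rate = F·D/τ.
Rate = 0.4 × 561 / 6 = 37.40 mg/h

37.4 mg/h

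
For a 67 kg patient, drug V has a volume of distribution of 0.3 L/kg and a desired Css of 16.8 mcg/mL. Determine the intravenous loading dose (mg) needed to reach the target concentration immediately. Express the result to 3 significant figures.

338 mg

Vd = 0.3 L/kg × 67 kg = 20.10 L
LD = Vd × C = 20.10 × 16.80 = 337.7 mg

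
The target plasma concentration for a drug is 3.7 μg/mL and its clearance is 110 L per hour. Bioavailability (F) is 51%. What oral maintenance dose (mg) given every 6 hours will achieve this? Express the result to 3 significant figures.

At steady state, dose per interval replaces the amount cleared in that interval: F·D/τ = CL·Css.
D = CL × Css × τ / F = 110.0 × 3.7 × 6 / 0.51 = 4788 mg

4790 mg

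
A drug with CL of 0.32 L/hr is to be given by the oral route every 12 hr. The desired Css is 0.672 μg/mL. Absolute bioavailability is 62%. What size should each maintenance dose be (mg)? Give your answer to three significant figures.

D = CL × Css × τ / F = 0.3200 × 0.672 × 12 / 0.62 = 4.162 mg

4.16 mg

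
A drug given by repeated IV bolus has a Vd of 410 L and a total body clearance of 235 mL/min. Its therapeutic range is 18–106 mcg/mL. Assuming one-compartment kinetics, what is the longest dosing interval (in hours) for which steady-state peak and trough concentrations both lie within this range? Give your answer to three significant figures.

51.6 h

CL = 235 mL/min × 60/1000 = 14.10 L/h
k = CL / Vd = 14.10 / 410.0 = 0.03439 h⁻¹
Between IV bolus doses, concentration decays as C = C₀·e^(−kτ), so C_peak/C_trough = e^(kτ).
τ_max = ln(C_peak/C_trough) / k = ln(106/18) / 0.03439 = 1.773 / 0.03439 = 51.56 h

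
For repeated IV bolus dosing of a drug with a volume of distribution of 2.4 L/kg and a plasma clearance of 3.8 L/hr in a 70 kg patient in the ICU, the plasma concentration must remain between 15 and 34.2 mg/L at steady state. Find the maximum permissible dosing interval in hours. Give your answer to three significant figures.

36.4 h

Total Vd = 2.4 × 70 = 168.0 L
k = CL / Vd = 3.800 / 168.0 = 0.02262 h⁻¹
Between IV bolus doses, concentration decays as C = C₀·e^(−kτ), so C_peak/C_trough = e^(kτ).
τ_max = ln(C_peak/C_trough) / k = ln(34.2/15) / 0.02262 = 0.8242 / 0.02262 = 36.44 h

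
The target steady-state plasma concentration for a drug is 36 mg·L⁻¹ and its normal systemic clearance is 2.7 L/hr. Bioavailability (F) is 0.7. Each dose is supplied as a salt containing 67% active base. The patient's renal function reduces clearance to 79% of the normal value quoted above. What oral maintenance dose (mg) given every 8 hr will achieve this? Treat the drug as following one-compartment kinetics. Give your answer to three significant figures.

Patient clearance = 0.79 × 2.700 = 2.133 L/h
At steady state, dose per interval replaces the amount cleared in that interval: F·S·D/τ = CL·Css.
D = CL × Css × τ / F / S = 2.133 × 36 × 8 / 0.7 / 0.67 = 1310 mg

1310 mg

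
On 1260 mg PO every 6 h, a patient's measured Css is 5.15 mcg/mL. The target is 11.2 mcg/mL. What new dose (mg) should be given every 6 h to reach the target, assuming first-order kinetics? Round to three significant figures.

For first-order elimination, Css ∝ F·D/(CL·τ); F and CL are unchanged, so Css ∝ D/τ.
D₂ = D₁ × (Css,target / Css,current) = 1260 × 11.2/5.15 = 2740 mg

2740 mg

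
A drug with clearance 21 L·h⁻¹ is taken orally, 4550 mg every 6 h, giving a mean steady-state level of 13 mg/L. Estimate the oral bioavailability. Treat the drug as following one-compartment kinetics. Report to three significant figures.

0.360

F·D/τ = CL·Css at steady state → F = CL·Css·τ / D.
F = 21 × 13 × 6 / 4550 = 0.360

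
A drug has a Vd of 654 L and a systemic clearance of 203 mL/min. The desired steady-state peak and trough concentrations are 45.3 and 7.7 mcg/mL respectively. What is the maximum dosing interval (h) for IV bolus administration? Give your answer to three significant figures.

Convert clearance: 203 mL/min × 60 min/h ÷ 1000 mL/L = 12.18 L/h
k = CL / Vd = 12.18 / 654.0 = 0.01862 h⁻¹
Between IV bolus doses, concentration decays as C = C₀·e^(−kτ), so C_peak/C_trough = e^(kτ).
τ_max = ln(C_peak/C_trough) / k = ln(45.3/7.7) / 0.01862 = 1.772 / 0.01862 = 95.17 h

95.2 h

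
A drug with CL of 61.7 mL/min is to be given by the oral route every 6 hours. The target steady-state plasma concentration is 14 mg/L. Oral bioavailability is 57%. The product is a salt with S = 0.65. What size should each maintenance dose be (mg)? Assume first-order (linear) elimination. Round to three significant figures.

CL = 61.7 mL/min × 60/1000 = 3.702 L/h
D = CL × Css × τ / F / S = 3.702 × 14 × 6 / 0.57 / 0.65 = 839.3 mg

839 mg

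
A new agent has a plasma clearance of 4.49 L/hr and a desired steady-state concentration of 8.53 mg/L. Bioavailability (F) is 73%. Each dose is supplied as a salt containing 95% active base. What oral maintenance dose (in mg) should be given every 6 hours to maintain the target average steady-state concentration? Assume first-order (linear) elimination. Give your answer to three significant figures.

D = CL × Css × τ / F / S = 4.490 × 8.53 × 6 / 0.73 / 0.95 = 331.4 mg

331 mg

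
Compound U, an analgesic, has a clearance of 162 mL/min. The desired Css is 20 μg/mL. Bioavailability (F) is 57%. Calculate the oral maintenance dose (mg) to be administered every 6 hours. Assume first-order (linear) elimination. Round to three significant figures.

2050 mg

Convert clearance: 162 mL/min × 60 min/h ÷ 1000 mL/L = 9.720 L/h
D = CL × Css × τ / F = 9.720 × 20 × 6 / 0.57 = 2046 mg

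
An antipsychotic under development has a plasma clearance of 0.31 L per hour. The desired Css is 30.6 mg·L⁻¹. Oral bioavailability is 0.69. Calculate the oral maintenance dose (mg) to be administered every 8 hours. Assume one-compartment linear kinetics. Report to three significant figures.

110 mg

D = CL × Css × τ / F = 0.3100 × 30.6 × 8 / 0.69 = 110.0 mg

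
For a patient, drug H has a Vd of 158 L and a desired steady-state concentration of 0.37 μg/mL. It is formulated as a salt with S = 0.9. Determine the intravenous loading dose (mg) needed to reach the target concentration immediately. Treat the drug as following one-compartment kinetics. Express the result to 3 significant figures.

LD = Vd × C / S = 158.0 × 0.3700 / 0.9 = 64.96 mg

65.0 mg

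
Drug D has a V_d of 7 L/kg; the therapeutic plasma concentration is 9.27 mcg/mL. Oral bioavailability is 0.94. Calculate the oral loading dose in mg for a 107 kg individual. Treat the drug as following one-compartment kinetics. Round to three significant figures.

7390 mg

Vd(total) = 107 kg × 7 L/kg = 749.0 L
LD = Vd × C / F = 749.0 × 9.270 / 0.94 = 7386 mg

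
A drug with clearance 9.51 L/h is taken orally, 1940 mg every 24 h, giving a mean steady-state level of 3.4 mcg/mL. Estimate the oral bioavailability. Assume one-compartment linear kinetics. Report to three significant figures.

0.400

F·D/τ = CL·Css at steady state → F = CL·Css·τ / D.
F = 9.51 × 3.4 × 24 / 1940 = 0.400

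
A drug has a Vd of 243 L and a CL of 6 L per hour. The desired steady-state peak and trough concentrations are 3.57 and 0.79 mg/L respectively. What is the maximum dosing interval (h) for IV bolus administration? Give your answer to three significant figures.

61.1 h

k = CL / Vd = 6.000 / 243.0 = 0.02469 h⁻¹
Between IV bolus doses, concentration decays as C = C₀·e^(−kτ), so C_peak/C_trough = e^(kτ).
τ_max = ln(C_peak/C_trough) / k = ln(3.57/0.79) / 0.02469 = 1.508 / 0.02469 = 61.08 h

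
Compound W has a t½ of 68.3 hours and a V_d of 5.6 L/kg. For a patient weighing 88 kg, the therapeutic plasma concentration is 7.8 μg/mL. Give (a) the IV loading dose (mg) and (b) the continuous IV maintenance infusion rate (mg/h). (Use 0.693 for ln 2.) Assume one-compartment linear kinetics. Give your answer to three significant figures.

(a) 3840 mg; (b) 39.0 mg/h

Total Vd = 5.6 × 88 = 492.8 L
LD = Vd × C = 492.8 × 7.8 = 3844 mg
CL = 0.693 × Vd / t½ = 0.693 × 492.8 / 68.3 = 5.000 L/h
Infusion rate = CL × Css = 5.000 × 7.8 = 39.00 mg/h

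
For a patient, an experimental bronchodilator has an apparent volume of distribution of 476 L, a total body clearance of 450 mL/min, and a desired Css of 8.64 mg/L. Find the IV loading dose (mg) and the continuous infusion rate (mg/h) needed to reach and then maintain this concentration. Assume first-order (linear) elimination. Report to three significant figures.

(a) 4110 mg; (b) 233 mg/h

LD = Vd · C_target = 476.0 × 8.64 = 4113 mg
Convert clearance: 450 mL/min × 60 min/h ÷ 1000 mL/L = 27.00 L/h
Maintenance infusion rate = CL × Css = 27.00 × 8.64 = 233.3 mg/h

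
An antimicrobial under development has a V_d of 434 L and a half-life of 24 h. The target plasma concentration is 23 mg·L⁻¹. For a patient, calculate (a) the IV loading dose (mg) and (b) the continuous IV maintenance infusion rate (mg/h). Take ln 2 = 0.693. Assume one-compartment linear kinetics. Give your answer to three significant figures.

(a) 9980 mg; (b) 288 mg/h

LD = Vd × C = 434.0 × 23 = 9982 mg
CL = 0.693 × Vd / t½ = 0.693 × 434.0 / 24 = 12.53 L/h
Infusion rate = CL × Css = 12.53 × 23 = 288.2 mg/h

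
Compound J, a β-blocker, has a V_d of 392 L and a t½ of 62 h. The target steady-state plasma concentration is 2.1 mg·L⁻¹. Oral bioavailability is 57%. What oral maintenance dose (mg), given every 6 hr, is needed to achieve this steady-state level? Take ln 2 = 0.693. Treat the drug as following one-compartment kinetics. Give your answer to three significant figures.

CL = ln 2 · Vd / t½ = 0.693 × 392.0 / 62 = 4.382 L/h
D = CL × Css × τ / F = 4.382 × 2.1 × 6 / 0.57 = 96.87 mg

96.9 mg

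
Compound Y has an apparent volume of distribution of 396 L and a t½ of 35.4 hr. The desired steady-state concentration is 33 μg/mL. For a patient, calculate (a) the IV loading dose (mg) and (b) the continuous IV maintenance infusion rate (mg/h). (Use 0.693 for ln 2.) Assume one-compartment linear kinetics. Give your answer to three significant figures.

LD = Vd × C = 396.0 × 33 = 13070 mg
CL = 0.693 × Vd / t½ = 0.693 × 396.0 / 35.4 = 7.752 L/h
Infusion rate = CL × Css = 7.752 × 33 = 255.8 mg/h

(a) 13100 mg; (b) 256 mg/h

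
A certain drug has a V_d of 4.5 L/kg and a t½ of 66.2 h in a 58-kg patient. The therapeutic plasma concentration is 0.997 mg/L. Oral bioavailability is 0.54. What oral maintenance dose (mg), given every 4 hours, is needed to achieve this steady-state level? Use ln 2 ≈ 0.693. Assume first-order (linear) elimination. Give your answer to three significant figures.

20.2 mg

Vd = 4.5 L/kg × 58 kg = 261.0 L
CL = 0.693 × Vd / t½ = 0.693 × 261.0 / 66.2 = 2.732 L/h
D = CL × Css × τ / F = 2.732 × 0.997 × 4 / 0.54 = 20.18 mg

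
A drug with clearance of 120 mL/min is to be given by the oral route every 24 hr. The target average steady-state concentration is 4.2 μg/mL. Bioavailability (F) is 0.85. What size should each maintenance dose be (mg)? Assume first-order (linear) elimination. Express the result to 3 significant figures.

CL = 120 mL/min × 60/1000 = 7.200 L/h
D = CL × Css × τ / F = 7.200 × 4.2 × 24 / 0.85 = 853.8 mg

854 mg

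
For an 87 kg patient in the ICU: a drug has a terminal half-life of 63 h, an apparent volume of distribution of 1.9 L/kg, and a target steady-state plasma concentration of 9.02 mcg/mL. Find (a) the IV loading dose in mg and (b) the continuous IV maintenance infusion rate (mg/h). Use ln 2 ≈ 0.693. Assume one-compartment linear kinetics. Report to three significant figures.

Total Vd = 1.9 × 87 = 165.3 L
LD = Vd × C = 165.3 × 9.02 = 1491 mg
CL = 0.693 × Vd / t½ = 0.693 × 165.3 / 63 = 1.818 L/h
Infusion rate = CL × Css = 1.818 × 9.02 = 16.40 mg/h

(a) 1490 mg; (b) 16.4 mg/h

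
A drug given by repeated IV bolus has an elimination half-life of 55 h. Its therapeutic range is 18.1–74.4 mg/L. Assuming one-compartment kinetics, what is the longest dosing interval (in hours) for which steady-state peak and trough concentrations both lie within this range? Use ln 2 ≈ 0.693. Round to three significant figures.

k = 0.693 / t½ = 0.693 / 55 = 0.01260 h⁻¹
Between IV bolus doses, concentration decays as C = C₀·e^(−kτ), so C_peak/C_trough = e^(kτ).
τ_max = ln(C_peak/C_trough) / k = ln(74.4/18.1) / 0.01260 = 1.414 / 0.01260 = 112.2 h

112 h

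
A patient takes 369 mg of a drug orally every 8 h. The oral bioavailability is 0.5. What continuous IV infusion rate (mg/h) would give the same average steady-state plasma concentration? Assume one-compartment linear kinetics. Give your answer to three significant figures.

Equivalent systemic input: infusion rate = F·D/τ.
Rate = 0.5 × 369 / 8 = 23.06 mg/h

23.1 mg/h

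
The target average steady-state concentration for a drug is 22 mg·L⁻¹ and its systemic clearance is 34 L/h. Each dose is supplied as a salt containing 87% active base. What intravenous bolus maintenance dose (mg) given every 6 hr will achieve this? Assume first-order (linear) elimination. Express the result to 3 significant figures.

5160 mg

At steady state, dose per interval replaces the amount cleared in that interval: S·D/τ = CL·Css.
D = CL × Css × τ / S = 34.00 × 22 × 6 / 0.87 = 5159 mg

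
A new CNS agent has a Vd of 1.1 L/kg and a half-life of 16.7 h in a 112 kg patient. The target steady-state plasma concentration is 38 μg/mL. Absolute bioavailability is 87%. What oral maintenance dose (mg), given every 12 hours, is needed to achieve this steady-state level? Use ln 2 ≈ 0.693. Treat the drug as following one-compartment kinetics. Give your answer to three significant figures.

Vd = 1.1 L/kg × 112 kg = 123.2 L
CL = 0.693 × Vd / t½ = 0.693 × 123.2 / 16.7 = 5.112 L/h
D = CL × Css × τ / F = 5.112 × 38 × 12 / 0.87 = 2679 mg

2680 mg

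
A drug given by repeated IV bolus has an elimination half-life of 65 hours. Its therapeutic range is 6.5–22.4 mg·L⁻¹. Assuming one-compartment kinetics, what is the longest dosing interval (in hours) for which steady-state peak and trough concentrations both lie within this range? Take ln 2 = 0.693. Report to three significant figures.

116 h

k = 0.693 / t½ = 0.693 / 65 = 0.01066 h⁻¹
Between IV bolus doses, concentration decays as C = C₀·e^(−kτ), so C_peak/C_trough = e^(kτ).
τ_max = ln(C_peak/C_trough) / k = ln(22.4/6.5) / 0.01066 = 1.237 / 0.01066 = 116.0 h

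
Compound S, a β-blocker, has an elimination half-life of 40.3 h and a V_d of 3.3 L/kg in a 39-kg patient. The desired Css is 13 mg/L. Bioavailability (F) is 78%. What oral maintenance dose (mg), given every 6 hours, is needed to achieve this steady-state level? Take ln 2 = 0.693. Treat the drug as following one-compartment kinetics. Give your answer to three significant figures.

Vd(total) = 39 kg × 3.3 L/kg = 128.7 L
k = 0.693/40.3 = 0.01720 h⁻¹, so CL = k·Vd = 0.01720 × 128.7 = 2.214 L/h
D = CL × Css × τ / F = 2.214 × 13 × 6 / 0.78 = 221.4 mg

221 mg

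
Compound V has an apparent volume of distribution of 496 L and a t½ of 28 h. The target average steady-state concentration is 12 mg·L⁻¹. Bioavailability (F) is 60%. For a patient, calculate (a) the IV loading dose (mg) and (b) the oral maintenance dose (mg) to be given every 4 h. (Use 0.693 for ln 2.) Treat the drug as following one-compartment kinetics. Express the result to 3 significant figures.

(a) 5950 mg; (b) 982 mg

LD = Vd × C = 496.0 × 12 = 5952 mg
CL = 0.693 × Vd / t½ = 0.693 × 496.0 / 28 = 12.28 L/h
D = CL × Css × τ / F = 12.28 × 12 × 4 / 0.6 = 982.4 mg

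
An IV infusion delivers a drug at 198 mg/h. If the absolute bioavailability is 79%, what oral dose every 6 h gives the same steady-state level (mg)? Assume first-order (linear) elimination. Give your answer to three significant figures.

To maintain the same Css, the systemic dosing rate must be unchanged: F·D/τ = infusion rate.
D = rate × τ / F = 198 × 6 / 0.79 = 1504 mg

1500 mg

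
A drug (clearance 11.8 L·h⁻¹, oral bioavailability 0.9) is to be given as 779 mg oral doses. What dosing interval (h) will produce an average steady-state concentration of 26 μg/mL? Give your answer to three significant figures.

F·D/τ = CL·Css → τ = F·D / (CL·Css).
τ = 0.9 × 779 / (11.8 × 26) = 2.285 h

2.29 h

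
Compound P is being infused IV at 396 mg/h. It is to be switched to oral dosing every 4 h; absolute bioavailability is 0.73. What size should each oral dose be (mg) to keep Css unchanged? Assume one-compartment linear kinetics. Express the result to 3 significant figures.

To maintain the same Css, the systemic dosing rate must be unchanged: F·D/τ = infusion rate.
D = rate × τ / F = 396 × 4 / 0.73 = 2170 mg

2170 mg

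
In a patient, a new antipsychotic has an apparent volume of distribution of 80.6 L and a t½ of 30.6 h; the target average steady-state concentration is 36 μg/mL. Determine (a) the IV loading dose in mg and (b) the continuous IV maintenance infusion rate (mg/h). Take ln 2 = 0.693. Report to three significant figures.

LD = Vd × C = 80.60 × 36 = 2902 mg
CL = 0.693 × Vd / t½ = 0.693 × 80.60 / 30.6 = 1.825 L/h
Infusion rate = CL × Css = 1.825 × 36 = 65.70 mg/h

(a) 2900 mg; (b) 65.7 mg/h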